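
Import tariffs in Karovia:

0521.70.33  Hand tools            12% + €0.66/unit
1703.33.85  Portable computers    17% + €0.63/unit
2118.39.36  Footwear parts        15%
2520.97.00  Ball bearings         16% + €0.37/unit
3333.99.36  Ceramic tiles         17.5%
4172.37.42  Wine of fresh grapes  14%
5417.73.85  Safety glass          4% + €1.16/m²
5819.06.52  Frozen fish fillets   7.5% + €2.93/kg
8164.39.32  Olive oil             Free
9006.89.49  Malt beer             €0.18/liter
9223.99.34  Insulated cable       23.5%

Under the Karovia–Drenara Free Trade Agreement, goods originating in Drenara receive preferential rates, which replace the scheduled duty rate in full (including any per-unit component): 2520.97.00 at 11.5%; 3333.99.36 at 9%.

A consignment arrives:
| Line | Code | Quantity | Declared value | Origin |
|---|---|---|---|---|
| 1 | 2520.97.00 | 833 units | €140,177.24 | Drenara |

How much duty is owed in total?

€16,120.38

Line 1 (2520.97.00, Drenara, 833 units, €140,177.24):
Base rate for 2520.97.00 is 16% + €0.37/unit.
Origin Drenara qualifies under the Karovia–Drenara agreement and 2520.97.00 is covered: preferential rate 11.5% applies instead.
Duty = €140,177.24 × 11.5% = €16,120.38.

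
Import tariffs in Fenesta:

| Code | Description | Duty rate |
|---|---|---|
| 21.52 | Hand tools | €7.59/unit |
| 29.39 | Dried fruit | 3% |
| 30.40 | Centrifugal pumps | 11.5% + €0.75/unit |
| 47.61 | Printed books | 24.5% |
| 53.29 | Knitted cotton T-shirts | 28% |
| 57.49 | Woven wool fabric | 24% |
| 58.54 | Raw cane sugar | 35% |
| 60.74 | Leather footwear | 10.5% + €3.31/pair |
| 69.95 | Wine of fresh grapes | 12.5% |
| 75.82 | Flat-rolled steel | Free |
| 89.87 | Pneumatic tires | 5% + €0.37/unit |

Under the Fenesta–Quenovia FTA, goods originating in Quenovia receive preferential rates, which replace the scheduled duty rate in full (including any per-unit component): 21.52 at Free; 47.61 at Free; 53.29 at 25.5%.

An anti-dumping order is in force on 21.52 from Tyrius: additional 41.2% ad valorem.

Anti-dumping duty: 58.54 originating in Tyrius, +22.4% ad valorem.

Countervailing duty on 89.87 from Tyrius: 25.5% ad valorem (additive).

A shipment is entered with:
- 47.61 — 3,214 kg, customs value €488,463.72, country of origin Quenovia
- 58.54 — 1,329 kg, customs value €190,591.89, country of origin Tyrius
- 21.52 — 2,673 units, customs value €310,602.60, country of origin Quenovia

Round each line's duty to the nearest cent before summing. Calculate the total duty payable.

Line 1 (47.61, Quenovia, 3,214 kg, €488,463.72):
Base rate for 47.61 is 24.5%.
Origin Quenovia qualifies under the Fenesta–Quenovia agreement and 47.61 is covered: preferential rate Free applies instead.
Duty = €488,463.72 × 0% = €0.00.
Line 2 (58.54, Tyrius, 1,329 kg, €190,591.89):
Base rate for 58.54 is 35%.
Additional duty on 58.54 from Tyrius: +22.4%. Applied ad valorem rate: 35% + 22.4% = 57.4%.
Duty = €190,591.89 × 57.4% = €109,399.74.
Line 3 (21.52, Quenovia, 2,673 units, €310,602.60):
Base rate for 21.52 is €7.59/unit.
Origin Quenovia qualifies under the Fenesta–Quenovia agreement and 21.52 is covered: preferential rate Free applies instead.
The additional-duty order on 21.52 targets Tyrius, not Quenovia; it does not apply.
Duty = €310,602.60 × 0% = €0.00.
Total = €0.00 + €109,399.74 + €0.00 = €109,399.74.

€109,399.74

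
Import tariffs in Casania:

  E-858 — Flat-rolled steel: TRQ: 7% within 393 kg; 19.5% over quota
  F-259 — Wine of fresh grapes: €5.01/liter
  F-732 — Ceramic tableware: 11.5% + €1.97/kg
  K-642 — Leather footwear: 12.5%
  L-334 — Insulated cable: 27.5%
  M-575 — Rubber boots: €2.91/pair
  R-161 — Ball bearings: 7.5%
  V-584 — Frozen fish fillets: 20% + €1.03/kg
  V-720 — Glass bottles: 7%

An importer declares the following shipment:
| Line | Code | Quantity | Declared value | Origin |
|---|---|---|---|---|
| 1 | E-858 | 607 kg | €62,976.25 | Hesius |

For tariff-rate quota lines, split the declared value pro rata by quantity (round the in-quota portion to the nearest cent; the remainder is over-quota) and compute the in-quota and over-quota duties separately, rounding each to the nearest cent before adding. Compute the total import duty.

€7,183.65

Line 1 (E-858, Hesius, 607 kg, €62,976.25):
Code E-858 is under a tariff-rate quota (threshold 393 kg). In-quota: 393 kg at 7%; over-quota: 214 kg at 19.5%.
Pro-rata value split: in-quota = €62,976.25 × 393/607 = €40,773.75; over-quota = €62,976.25 − €40,773.75 = €22,202.50.
In-quota duty = €40,773.75 × 7% = €2,854.16. Over-quota duty = €22,202.50 × 19.5% = €4,329.49.
Line duty = €2,854.16 + €4,329.49 = €7,183.65.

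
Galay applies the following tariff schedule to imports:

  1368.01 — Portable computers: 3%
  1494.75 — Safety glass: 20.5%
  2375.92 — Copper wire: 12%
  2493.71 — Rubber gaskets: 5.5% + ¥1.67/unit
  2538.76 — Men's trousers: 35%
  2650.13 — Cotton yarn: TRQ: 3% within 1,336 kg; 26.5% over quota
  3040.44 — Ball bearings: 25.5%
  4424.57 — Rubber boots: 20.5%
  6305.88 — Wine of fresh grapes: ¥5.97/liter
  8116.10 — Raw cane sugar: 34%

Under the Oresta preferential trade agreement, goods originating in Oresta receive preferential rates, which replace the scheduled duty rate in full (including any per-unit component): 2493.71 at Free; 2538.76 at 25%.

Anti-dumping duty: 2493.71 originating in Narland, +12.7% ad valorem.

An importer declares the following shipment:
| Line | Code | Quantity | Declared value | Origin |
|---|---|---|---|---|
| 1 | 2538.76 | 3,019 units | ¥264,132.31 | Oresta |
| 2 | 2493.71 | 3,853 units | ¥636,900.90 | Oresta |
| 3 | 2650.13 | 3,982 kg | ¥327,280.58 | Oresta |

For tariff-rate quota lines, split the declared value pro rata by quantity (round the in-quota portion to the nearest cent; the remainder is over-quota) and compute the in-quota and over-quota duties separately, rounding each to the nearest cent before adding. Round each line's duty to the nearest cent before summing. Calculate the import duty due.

Line 1 (2538.76, Oresta, 3,019 units, ¥264,132.31):
Base rate for 2538.76 is 35%.
Origin Oresta qualifies under the Galay–Oresta agreement and 2538.76 is covered: preferential rate 25% applies instead.
Duty = ¥264,132.31 × 25% = ¥66,033.08.
Line 2 (2493.71, Oresta, 3,853 units, ¥636,900.90):
Base rate for 2493.71 is 5.5% + ¥1.67/unit.
Origin Oresta qualifies under the Galay–Oresta agreement and 2493.71 is covered: preferential rate Free applies instead.
The additional-duty order on 2493.71 targets Narland, not Oresta; it does not apply.
Duty = ¥636,900.90 × 0% = ¥0.00.
Line 3 (2650.13, Oresta, 3,982 kg, ¥327,280.58):
Code 2650.13 is under a tariff-rate quota (threshold 1,336 kg). In-quota: 1,336 kg at 3%; over-quota: 2,646 kg at 26.5%.
Pro-rata value split: in-quota = ¥327,280.58 × 1,336/3,982 = ¥109,805.84; over-quota = ¥327,280.58 − ¥109,805.84 = ¥217,474.74.
In-quota duty = ¥109,805.84 × 3% = ¥3,294.18. Over-quota duty = ¥217,474.74 × 26.5% = ¥57,630.81.
Line duty = ¥3,294.18 + ¥57,630.81 = ¥60,924.99.
Total = ¥66,033.08 + ¥0.00 + ¥60,924.99 = ¥126,958.07.

¥126,958.07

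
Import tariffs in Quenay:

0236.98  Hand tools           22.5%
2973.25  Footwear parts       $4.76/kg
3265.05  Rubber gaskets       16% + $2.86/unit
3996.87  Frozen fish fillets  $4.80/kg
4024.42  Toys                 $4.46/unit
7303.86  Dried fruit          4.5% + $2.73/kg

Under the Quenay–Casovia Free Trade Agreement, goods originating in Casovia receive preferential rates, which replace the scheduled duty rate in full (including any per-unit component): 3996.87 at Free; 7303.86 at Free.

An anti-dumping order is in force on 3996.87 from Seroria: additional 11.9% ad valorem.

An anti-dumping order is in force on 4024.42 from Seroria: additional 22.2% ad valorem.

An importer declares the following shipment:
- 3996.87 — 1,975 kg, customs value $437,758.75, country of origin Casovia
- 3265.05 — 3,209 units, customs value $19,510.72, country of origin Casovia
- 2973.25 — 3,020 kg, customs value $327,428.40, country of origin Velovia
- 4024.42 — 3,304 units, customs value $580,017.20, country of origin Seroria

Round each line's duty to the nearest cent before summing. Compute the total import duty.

Line 1 (3996.87, Casovia, 1,975 kg, $437,758.75):
Base rate for 3996.87 is $4.80/kg.
Origin Casovia qualifies under the Quenay–Casovia agreement and 3996.87 is covered: preferential rate Free applies instead.
The additional-duty order on 3996.87 targets Seroria, not Casovia; it does not apply.
Duty = $437,758.75 × 0% = $0.00.
Line 2 (3265.05, Casovia, 3,209 units, $19,510.72):
Base rate for 3265.05 is 16% + $2.86/unit.
Origin Casovia is the FTA partner but 3265.05 is not on the preference list; base rate stands.
Duty = $19,510.72 × 16% + 3,209 × $2.86 = $12,299.46.
Line 3 (2973.25, Velovia, 3,020 kg, $327,428.40):
Base rate for 2973.25 is $4.76/kg.
Duty = 3,020 × $4.76 = $14,375.20.
Line 4 (4024.42, Seroria, 3,304 units, $580,017.20):
Base rate for 4024.42 is $4.46/unit.
Additional duty on 4024.42 from Seroria: +22.2% ad valorem. Applied ad valorem rate = 22.2%.
Duty = $580,017.20 × 22.2% + 3,304 × $4.46 = $143,499.66.
Total = $0.00 + $12,299.46 + $14,375.20 + $143,499.66 = $170,174.32.

$170,174.32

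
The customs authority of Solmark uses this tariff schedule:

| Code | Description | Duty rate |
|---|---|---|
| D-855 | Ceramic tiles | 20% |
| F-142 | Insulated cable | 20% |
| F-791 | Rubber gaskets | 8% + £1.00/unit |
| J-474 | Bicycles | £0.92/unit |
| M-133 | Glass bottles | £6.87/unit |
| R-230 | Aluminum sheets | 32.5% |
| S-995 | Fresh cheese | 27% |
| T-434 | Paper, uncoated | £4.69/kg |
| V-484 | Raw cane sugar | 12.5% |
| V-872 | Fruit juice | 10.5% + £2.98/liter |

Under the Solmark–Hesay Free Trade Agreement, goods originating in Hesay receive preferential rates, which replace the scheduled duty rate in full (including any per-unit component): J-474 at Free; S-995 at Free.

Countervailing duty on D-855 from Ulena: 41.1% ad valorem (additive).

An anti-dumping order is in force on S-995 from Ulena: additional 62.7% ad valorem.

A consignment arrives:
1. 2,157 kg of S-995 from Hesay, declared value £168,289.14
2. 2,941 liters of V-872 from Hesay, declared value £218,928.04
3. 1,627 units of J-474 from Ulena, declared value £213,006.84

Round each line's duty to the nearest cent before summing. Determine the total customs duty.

£33,248.46

Line 1 (S-995, Hesay, 2,157 kg, £168,289.14):
Base rate for S-995 is 27%.
Origin Hesay qualifies under the Solmark–Hesay agreement and S-995 is covered: preferential rate Free applies instead.
The additional-duty order on S-995 targets Ulena, not Hesay; it does not apply.
Duty = £168,289.14 × 0% = £0.00.
Line 2 (V-872, Hesay, 2,941 liters, £218,928.04):
Base rate for V-872 is 10.5% + £2.98/liter.
Origin Hesay is the FTA partner but V-872 is not on the preference list; base rate stands.
Duty = £218,928.04 × 10.5% + 2,941 × £2.98 = £31,751.62.
Line 3 (J-474, Ulena, 1,627 units, £213,006.84):
Base rate for J-474 is £0.92/unit.
J-474 has an FTA preferential rate, but origin Ulena is not Hesay; base rate stands.
Duty = 1,627 × £0.92 = £1,496.84.
Total = £0.00 + £31,751.62 + £1,496.84 = £33,248.46.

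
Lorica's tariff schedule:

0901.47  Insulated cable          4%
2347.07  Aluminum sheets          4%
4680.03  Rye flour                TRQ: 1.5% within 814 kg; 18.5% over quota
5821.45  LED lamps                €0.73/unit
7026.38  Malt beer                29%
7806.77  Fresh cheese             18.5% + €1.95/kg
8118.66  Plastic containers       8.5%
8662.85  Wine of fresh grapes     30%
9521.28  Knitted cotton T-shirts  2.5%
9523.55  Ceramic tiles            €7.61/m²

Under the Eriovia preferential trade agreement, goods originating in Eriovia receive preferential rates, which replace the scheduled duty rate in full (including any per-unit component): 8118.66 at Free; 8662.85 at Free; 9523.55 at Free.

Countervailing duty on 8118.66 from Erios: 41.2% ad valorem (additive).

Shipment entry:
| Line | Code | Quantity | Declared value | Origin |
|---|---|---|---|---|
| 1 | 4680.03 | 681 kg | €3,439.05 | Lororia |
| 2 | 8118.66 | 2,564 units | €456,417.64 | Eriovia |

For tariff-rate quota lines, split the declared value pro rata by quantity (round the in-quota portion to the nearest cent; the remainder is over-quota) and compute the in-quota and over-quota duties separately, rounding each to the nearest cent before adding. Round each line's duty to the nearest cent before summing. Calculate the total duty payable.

€51.59

Line 1 (4680.03, Lororia, 681 kg, €3,439.05):
Code 4680.03 is under a tariff-rate quota (threshold 814 kg). Quantity 681 kg is within the quota, so the in-quota rate 1.5% applies to the full value.
Duty = €3,439.05 × 1.5% = €51.59.
Line 2 (8118.66, Eriovia, 2,564 units, €456,417.64):
Base rate for 8118.66 is 8.5%.
Origin Eriovia qualifies under the Lorica–Eriovia agreement and 8118.66 is covered: preferential rate Free applies instead.
The additional-duty order on 8118.66 targets Erios, not Eriovia; it does not apply.
Duty = €456,417.64 × 0% = €0.00.
Total = €51.59 + €0.00 = €51.59.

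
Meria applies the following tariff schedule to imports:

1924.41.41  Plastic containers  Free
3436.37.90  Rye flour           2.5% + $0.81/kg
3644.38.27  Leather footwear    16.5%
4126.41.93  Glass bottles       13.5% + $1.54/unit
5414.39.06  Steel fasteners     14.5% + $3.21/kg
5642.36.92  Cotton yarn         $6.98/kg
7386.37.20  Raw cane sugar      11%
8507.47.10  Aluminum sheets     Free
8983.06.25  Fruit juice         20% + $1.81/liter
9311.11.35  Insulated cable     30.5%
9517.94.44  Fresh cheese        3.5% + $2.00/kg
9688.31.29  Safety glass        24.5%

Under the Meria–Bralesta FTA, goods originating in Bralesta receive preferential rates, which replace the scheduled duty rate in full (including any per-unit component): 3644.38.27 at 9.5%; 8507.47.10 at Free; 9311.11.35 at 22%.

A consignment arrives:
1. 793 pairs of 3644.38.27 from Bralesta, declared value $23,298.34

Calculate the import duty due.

$2,213.34

Line 1 (3644.38.27, Bralesta, 793 pairs, $23,298.34):
Base rate for 3644.38.27 is 16.5%.
Origin Bralesta qualifies under the Meria–Bralesta agreement and 3644.38.27 is covered: preferential rate 9.5% applies instead.
Duty = $23,298.34 × 9.5% = $2,213.34.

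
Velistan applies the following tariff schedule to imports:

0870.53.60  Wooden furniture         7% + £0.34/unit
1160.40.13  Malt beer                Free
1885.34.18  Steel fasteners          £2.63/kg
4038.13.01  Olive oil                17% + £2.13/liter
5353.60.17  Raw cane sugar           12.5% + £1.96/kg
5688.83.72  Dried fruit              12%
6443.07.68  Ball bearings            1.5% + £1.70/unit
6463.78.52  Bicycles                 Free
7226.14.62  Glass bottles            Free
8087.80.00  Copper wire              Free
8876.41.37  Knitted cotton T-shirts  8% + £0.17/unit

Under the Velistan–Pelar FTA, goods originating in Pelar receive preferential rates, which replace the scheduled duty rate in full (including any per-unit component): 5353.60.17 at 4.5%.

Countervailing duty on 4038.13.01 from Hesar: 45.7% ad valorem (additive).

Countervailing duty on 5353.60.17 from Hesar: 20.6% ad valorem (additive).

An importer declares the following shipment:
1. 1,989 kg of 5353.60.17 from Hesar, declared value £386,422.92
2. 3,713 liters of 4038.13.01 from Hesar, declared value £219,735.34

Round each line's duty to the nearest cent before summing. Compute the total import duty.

£277,487.18

Line 1 (5353.60.17, Hesar, 1,989 kg, £386,422.92):
Base rate for 5353.60.17 is 12.5% + £1.96/kg.
5353.60.17 has an FTA preferential rate, but origin Hesar is not Pelar; base rate stands.
Additional duty on 5353.60.17 from Hesar: +20.6%. Applied ad valorem rate: 12.5% + 20.6% = 33.1%.
Duty = £386,422.92 × 33.1% + 1,989 × £1.96 = £131,804.43.
Line 2 (4038.13.01, Hesar, 3,713 liters, £219,735.34):
Base rate for 4038.13.01 is 17% + £2.13/liter.
Additional duty on 4038.13.01 from Hesar: +45.7%. Applied ad valorem rate: 17% + 45.7% = 62.7%.
Duty = £219,735.34 × 62.7% + 3,713 × £2.13 = £145,682.75.
Total = £131,804.43 + £145,682.75 = £277,487.18.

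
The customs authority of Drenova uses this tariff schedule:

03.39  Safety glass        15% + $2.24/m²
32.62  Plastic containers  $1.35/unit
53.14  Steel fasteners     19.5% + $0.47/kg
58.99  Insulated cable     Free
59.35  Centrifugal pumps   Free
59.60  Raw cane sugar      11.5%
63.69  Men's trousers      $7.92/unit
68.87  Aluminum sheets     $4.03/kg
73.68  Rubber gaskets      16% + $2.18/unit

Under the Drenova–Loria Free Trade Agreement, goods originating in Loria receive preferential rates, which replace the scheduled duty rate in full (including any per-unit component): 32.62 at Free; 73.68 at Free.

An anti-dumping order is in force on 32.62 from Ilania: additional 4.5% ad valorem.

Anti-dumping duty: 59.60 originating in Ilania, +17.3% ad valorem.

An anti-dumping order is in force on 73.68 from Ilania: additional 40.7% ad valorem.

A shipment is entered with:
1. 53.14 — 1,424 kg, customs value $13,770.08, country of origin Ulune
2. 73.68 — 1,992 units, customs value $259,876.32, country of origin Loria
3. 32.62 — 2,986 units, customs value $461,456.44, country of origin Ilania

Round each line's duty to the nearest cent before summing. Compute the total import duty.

$28,151.09

Line 1 (53.14, Ulune, 1,424 kg, $13,770.08):
Base rate for 53.14 is 19.5% + $0.47/kg.
Duty = $13,770.08 × 19.5% + 1,424 × $0.47 = $3,354.45.
Line 2 (73.68, Loria, 1,992 units, $259,876.32):
Base rate for 73.68 is 16% + $2.18/unit.
Origin Loria qualifies under the Drenova–Loria agreement and 73.68 is covered: preferential rate Free applies instead.
The additional-duty order on 73.68 targets Ilania, not Loria; it does not apply.
Duty = $259,876.32 × 0% = $0.00.
Line 3 (32.62, Ilania, 2,986 units, $461,456.44):
Base rate for 32.62 is $1.35/unit.
32.62 has an FTA preferential rate, but origin Ilania is not Loria; base rate stands.
Additional duty on 32.62 from Ilania: +4.5% ad valorem. Applied ad valorem rate = 4.5%.
Duty = $461,456.44 × 4.5% + 2,986 × $1.35 = $24,796.64.
Total = $3,354.45 + $0.00 + $24,796.64 = $28,151.09.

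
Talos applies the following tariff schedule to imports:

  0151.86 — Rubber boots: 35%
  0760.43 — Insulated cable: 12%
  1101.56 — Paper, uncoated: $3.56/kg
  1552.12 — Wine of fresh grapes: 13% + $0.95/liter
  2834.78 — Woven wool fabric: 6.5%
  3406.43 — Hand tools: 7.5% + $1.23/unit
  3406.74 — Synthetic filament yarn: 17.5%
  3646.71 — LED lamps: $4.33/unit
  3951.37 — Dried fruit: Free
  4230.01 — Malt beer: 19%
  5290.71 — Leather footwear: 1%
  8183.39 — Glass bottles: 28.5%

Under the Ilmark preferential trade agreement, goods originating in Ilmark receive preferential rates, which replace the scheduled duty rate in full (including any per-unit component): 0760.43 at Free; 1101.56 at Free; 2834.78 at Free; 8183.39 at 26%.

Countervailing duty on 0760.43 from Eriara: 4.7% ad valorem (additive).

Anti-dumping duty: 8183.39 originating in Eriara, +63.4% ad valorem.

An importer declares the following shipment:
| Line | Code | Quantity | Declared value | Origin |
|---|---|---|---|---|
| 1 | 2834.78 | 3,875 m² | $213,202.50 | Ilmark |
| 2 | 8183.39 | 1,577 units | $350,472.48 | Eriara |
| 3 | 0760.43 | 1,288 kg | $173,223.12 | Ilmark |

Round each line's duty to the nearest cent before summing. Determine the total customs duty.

Line 1 (2834.78, Ilmark, 3,875 m², $213,202.50):
Base rate for 2834.78 is 6.5%.
Origin Ilmark qualifies under the Talos–Ilmark agreement and 2834.78 is covered: preferential rate Free applies instead.
Duty = $213,202.50 × 0% = $0.00.
Line 2 (8183.39, Eriara, 1,577 units, $350,472.48):
Base rate for 8183.39 is 28.5%.
8183.39 has an FTA preferential rate, but origin Eriara is not Ilmark; base rate stands.
Additional duty on 8183.39 from Eriara: +63.4%. Applied ad valorem rate: 28.5% + 63.4% = 91.9%.
Duty = $350,472.48 × 91.9% = $322,084.21.
Line 3 (0760.43, Ilmark, 1,288 kg, $173,223.12):
Base rate for 0760.43 is 12%.
Origin Ilmark qualifies under the Talos–Ilmark agreement and 0760.43 is covered: preferential rate Free applies instead.
The additional-duty order on 0760.43 targets Eriara, not Ilmark; it does not apply.
Duty = $173,223.12 × 0% = $0.00.
Total = $0.00 + $322,084.21 + $0.00 = $322,084.21.

$322,084.21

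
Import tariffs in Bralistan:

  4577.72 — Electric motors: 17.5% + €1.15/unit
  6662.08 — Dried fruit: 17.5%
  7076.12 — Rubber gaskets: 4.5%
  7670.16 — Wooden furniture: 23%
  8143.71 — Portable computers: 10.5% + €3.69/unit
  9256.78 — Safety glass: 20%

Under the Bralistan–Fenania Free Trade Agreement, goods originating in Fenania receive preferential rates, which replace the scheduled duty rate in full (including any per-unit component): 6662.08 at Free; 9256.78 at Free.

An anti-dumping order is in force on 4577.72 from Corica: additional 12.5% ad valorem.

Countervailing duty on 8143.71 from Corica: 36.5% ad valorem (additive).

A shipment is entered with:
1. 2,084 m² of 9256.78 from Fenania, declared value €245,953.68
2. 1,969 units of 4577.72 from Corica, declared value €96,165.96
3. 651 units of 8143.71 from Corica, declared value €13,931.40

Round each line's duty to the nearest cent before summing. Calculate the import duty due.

Line 1 (9256.78, Fenania, 2,084 m², €245,953.68):
Base rate for 9256.78 is 20%.
Origin Fenania qualifies under the Bralistan–Fenania agreement and 9256.78 is covered: preferential rate Free applies instead.
Duty = €245,953.68 × 0% = €0.00.
Line 2 (4577.72, Corica, 1,969 units, €96,165.96):
Base rate for 4577.72 is 17.5% + €1.15/unit.
Additional duty on 4577.72 from Corica: +12.5%. Applied ad valorem rate: 17.5% + 12.5% = 30%.
Duty = €96,165.96 × 30% + 1,969 × €1.15 = €31,114.14.
Line 3 (8143.71, Corica, 651 units, €13,931.40):
Base rate for 8143.71 is 10.5% + €3.69/unit.
Additional duty on 8143.71 from Corica: +36.5%. Applied ad valorem rate: 10.5% + 36.5% = 47%.
Duty = €13,931.40 × 47% + 651 × €3.69 = €8,949.95.
Total = €0.00 + €31,114.14 + €8,949.95 = €40,064.09.

€40,064.09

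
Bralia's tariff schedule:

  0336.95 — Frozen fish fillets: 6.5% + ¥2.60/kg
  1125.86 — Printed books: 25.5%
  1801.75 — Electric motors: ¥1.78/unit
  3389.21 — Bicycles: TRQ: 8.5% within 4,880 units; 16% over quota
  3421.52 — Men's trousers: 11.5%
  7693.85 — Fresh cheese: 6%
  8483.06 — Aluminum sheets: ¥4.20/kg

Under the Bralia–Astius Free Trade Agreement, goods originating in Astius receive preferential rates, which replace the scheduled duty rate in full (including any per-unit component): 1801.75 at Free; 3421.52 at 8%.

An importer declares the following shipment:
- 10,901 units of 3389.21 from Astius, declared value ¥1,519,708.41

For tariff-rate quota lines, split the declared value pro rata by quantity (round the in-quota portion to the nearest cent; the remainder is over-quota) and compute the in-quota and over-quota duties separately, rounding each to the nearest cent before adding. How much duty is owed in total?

Line 1 (3389.21, Astius, 10,901 units, ¥1,519,708.41):
Code 3389.21 is under a tariff-rate quota (threshold 4,880 units). In-quota: 4,880 units at 8.5%; over-quota: 6,021 units at 16%.
Pro-rata value split: in-quota = ¥1,519,708.41 × 4,880/10,901 = ¥680,320.80; over-quota = ¥1,519,708.41 − ¥680,320.80 = ¥839,387.61.
In-quota duty = ¥680,320.80 × 8.5% = ¥57,827.27. Over-quota duty = ¥839,387.61 × 16% = ¥134,302.02.
Line duty = ¥57,827.27 + ¥134,302.02 = ¥192,129.29.

¥192,129.29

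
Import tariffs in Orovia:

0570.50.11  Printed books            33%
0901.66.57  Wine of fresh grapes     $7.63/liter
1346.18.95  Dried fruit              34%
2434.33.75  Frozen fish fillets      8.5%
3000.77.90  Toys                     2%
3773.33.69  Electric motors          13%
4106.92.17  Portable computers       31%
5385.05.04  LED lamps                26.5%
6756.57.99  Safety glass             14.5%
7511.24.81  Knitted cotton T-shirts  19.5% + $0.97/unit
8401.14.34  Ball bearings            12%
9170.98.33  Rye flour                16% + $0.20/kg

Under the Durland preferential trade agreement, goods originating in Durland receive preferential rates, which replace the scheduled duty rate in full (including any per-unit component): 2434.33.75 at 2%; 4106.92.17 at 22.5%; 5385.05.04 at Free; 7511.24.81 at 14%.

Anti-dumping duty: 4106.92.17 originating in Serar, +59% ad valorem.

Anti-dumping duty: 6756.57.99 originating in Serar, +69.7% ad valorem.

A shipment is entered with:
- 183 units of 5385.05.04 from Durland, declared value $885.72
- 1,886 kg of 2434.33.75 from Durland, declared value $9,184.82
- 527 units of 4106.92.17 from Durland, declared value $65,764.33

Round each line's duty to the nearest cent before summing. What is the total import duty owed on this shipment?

$14,980.67

Line 1 (5385.05.04, Durland, 183 units, $885.72):
Base rate for 5385.05.04 is 26.5%.
Origin Durland qualifies under the Orovia–Durland agreement and 5385.05.04 is covered: preferential rate Free applies instead.
Duty = $885.72 × 0% = $0.00.
Line 2 (2434.33.75, Durland, 1,886 kg, $9,184.82):
Base rate for 2434.33.75 is 8.5%.
Origin Durland qualifies under the Orovia–Durland agreement and 2434.33.75 is covered: preferential rate 2% applies instead.
Duty = $9,184.82 × 2% = $183.70.
Line 3 (4106.92.17, Durland, 527 units, $65,764.33):
Base rate for 4106.92.17 is 31%.
Origin Durland qualifies under the Orovia–Durland agreement and 4106.92.17 is covered: preferential rate 22.5% applies instead.
The additional-duty order on 4106.92.17 targets Serar, not Durland; it does not apply.
Duty = $65,764.33 × 22.5% = $14,796.97.
Total = $0.00 + $183.70 + $14,796.97 = $14,980.67.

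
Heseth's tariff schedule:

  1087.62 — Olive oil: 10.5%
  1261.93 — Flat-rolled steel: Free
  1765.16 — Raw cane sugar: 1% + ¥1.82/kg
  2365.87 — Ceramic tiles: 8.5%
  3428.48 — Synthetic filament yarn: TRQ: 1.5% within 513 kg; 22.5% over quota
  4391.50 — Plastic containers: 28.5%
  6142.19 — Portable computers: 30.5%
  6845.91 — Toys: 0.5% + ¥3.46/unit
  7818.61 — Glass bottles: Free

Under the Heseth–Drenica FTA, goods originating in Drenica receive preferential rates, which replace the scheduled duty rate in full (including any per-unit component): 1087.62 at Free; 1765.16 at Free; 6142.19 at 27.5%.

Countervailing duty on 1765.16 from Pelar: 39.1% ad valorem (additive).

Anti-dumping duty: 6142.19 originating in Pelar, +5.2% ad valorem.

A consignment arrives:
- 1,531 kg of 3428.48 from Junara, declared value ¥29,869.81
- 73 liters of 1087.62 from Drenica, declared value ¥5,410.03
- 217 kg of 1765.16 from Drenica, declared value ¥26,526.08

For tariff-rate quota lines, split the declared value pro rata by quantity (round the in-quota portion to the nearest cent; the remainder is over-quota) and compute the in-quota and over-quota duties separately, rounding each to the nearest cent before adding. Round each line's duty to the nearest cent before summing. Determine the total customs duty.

¥4,618.90

Line 1 (3428.48, Junara, 1,531 kg, ¥29,869.81):
Code 3428.48 is under a tariff-rate quota (threshold 513 kg). In-quota: 513 kg at 1.5%; over-quota: 1,018 kg at 22.5%.
Pro-rata value split: in-quota = ¥29,869.81 × 513/1,531 = ¥10,008.63; over-quota = ¥29,869.81 − ¥10,008.63 = ¥19,861.18.
In-quota duty = ¥10,008.63 × 1.5% = ¥150.13. Over-quota duty = ¥19,861.18 × 22.5% = ¥4,468.77.
Line duty = ¥150.13 + ¥4,468.77 = ¥4,618.90.
Line 2 (1087.62, Drenica, 73 liters, ¥5,410.03):
Base rate for 1087.62 is 10.5%.
Origin Drenica qualifies under the Heseth–Drenica agreement and 1087.62 is covered: preferential rate Free applies instead.
Duty = ¥5,410.03 × 0% = ¥0.00.
Line 3 (1765.16, Drenica, 217 kg, ¥26,526.08):
Base rate for 1765.16 is 1% + ¥1.82/kg.
Origin Drenica qualifies under the Heseth–Drenica agreement and 1765.16 is covered: preferential rate Free applies instead.
The additional-duty order on 1765.16 targets Pelar, not Drenica; it does not apply.
Duty = ¥26,526.08 × 0% = ¥0.00.
Total = ¥4,618.90 + ¥0.00 + ¥0.00 = ¥4,618.90.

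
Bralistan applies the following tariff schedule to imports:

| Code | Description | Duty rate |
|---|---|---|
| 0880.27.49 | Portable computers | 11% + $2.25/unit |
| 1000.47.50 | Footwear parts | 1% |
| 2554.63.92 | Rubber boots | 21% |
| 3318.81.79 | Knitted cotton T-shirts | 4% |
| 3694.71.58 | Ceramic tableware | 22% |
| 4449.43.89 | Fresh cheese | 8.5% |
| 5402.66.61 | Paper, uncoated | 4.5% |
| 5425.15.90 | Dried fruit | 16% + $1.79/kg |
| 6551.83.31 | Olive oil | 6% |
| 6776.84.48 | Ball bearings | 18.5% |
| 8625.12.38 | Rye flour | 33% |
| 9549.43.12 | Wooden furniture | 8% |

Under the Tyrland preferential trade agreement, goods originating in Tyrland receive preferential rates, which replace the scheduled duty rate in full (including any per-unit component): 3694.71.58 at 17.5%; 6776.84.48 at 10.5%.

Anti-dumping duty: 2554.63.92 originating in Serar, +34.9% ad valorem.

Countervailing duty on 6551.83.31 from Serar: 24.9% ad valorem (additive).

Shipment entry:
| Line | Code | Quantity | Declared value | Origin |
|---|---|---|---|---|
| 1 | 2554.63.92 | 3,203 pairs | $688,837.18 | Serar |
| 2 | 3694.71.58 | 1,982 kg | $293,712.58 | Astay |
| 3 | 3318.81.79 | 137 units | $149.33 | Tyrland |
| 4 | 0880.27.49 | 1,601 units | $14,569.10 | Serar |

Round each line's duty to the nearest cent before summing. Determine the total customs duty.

$454,887.57

Line 1 (2554.63.92, Serar, 3,203 pairs, $688,837.18):
Base rate for 2554.63.92 is 21%.
Additional duty on 2554.63.92 from Serar: +34.9%. Applied ad valorem rate: 21% + 34.9% = 55.9%.
Duty = $688,837.18 × 55.9% = $385,059.98.
Line 2 (3694.71.58, Astay, 1,982 kg, $293,712.58):
Base rate for 3694.71.58 is 22%.
3694.71.58 has an FTA preferential rate, but origin Astay is not Tyrland; base rate stands.
Duty = $293,712.58 × 22% = $64,616.77.
Line 3 (3318.81.79, Tyrland, 137 units, $149.33):
Base rate for 3318.81.79 is 4%.
Origin Tyrland is the FTA partner but 3318.81.79 is not on the preference list; base rate stands.
Duty = $149.33 × 4% = $5.97.
Line 4 (0880.27.49, Serar, 1,601 units, $14,569.10):
Base rate for 0880.27.49 is 11% + $2.25/unit.
Duty = $14,569.10 × 11% + 1,601 × $2.25 = $5,204.85.
Total = $385,059.98 + $64,616.77 + $5.97 + $5,204.85 = $454,887.57.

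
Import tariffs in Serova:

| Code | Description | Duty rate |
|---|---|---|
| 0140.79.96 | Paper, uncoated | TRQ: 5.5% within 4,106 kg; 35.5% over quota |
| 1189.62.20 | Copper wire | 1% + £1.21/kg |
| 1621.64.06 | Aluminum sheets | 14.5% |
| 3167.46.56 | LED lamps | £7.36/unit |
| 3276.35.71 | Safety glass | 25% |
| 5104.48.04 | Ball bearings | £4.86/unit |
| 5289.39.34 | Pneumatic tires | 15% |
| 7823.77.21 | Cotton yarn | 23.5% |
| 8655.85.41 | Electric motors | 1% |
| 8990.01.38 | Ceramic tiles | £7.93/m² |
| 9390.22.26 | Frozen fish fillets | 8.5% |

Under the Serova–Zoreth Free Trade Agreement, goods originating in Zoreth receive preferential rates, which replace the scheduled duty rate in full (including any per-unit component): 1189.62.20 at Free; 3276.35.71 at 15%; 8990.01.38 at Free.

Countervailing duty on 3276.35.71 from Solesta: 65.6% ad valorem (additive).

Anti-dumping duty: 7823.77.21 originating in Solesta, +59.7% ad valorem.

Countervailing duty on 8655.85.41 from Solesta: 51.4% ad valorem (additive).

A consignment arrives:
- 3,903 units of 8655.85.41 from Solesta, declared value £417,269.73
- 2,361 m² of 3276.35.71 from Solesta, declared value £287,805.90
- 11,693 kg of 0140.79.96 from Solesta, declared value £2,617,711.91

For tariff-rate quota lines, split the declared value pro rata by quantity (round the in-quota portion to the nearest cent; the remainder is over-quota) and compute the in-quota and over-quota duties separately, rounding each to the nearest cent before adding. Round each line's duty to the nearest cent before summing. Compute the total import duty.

Line 1 (8655.85.41, Solesta, 3,903 units, £417,269.73):
Base rate for 8655.85.41 is 1%.
Additional duty on 8655.85.41 from Solesta: +51.4%. Applied ad valorem rate: 1% + 51.4% = 52.4%.
Duty = £417,269.73 × 52.4% = £218,649.34.
Line 2 (3276.35.71, Solesta, 2,361 m², £287,805.90):
Base rate for 3276.35.71 is 25%.
3276.35.71 has an FTA preferential rate, but origin Solesta is not Zoreth; base rate stands.
Additional duty on 3276.35.71 from Solesta: +65.6%. Applied ad valorem rate: 25% + 65.6% = 90.6%.
Duty = £287,805.90 × 90.6% = £260,752.15.
Line 3 (0140.79.96, Solesta, 11,693 kg, £2,617,711.91):
Code 0140.79.96 is under a tariff-rate quota (threshold 4,106 kg). In-quota: 4,106 kg at 5.5%; over-quota: 7,587 kg at 35.5%.
Pro-rata value split: in-quota = £2,617,711.91 × 4,106/11,693 = £919,210.22; over-quota = £2,617,711.91 − £919,210.22 = £1,698,501.69.
In-quota duty = £919,210.22 × 5.5% = £50,556.56. Over-quota duty = £1,698,501.69 × 35.5% = £602,968.10.
Line duty = £50,556.56 + £602,968.10 = £653,524.66.
Total = £218,649.34 + £260,752.15 + £653,524.66 = £1,132,926.15.

£1,132,926.15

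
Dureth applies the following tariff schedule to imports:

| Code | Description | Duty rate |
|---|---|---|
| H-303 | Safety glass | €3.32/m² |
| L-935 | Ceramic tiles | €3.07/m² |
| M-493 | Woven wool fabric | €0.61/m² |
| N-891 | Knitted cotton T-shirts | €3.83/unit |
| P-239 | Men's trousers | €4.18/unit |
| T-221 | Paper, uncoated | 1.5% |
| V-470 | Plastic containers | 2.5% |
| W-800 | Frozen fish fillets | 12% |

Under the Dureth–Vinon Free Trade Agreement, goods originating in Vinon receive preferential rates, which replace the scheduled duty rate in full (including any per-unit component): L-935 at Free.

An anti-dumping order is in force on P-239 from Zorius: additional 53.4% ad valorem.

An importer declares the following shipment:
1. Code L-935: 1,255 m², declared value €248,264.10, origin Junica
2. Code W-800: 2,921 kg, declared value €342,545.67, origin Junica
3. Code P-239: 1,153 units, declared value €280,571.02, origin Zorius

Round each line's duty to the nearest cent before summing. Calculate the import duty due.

Line 1 (L-935, Junica, 1,255 m², €248,264.10):
Base rate for L-935 is €3.07/m².
L-935 has an FTA preferential rate, but origin Junica is not Vinon; base rate stands.
Duty = 1,255 × €3.07 = €3,852.85.
Line 2 (W-800, Junica, 2,921 kg, €342,545.67):
Base rate for W-800 is 12%.
Duty = €342,545.67 × 12% = €41,105.48.
Line 3 (P-239, Zorius, 1,153 units, €280,571.02):
Base rate for P-239 is €4.18/unit.
Additional duty on P-239 from Zorius: +53.4% ad valorem. Applied ad valorem rate = 53.4%.
Duty = €280,571.02 × 53.4% + 1,153 × €4.18 = €154,644.46.
Total = €3,852.85 + €41,105.48 + €154,644.46 = €199,602.79.

€199,602.79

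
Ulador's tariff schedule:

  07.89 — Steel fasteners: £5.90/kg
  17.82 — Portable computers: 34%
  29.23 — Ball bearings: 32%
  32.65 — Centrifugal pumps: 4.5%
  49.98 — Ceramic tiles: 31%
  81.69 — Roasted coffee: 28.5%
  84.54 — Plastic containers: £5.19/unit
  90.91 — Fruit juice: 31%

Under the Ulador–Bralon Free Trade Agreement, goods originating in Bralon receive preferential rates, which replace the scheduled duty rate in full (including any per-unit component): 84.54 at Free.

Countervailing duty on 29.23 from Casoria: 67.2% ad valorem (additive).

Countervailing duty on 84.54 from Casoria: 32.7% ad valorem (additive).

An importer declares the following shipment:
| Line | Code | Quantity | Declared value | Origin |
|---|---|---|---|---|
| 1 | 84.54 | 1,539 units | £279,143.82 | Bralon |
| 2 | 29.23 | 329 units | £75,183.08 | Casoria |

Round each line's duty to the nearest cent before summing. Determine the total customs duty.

£74,581.62

Line 1 (84.54, Bralon, 1,539 units, £279,143.82):
Base rate for 84.54 is £5.19/unit.
Origin Bralon qualifies under the Ulador–Bralon agreement and 84.54 is covered: preferential rate Free applies instead.
The additional-duty order on 84.54 targets Casoria, not Bralon; it does not apply.
Duty = £279,143.82 × 0% = £0.00.
Line 2 (29.23, Casoria, 329 units, £75,183.08):
Base rate for 29.23 is 32%.
Additional duty on 29.23 from Casoria: +67.2%. Applied ad valorem rate: 32% + 67.2% = 99.2%.
Duty = £75,183.08 × 99.2% = £74,581.62.
Total = £0.00 + £74,581.62 = £74,581.62.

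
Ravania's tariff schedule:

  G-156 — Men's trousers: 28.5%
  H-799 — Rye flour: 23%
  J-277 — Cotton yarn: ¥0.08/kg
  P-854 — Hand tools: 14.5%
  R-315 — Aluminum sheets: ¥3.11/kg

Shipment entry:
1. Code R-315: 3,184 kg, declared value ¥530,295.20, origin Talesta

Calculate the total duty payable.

¥9,902.24

Line 1 (R-315, Talesta, 3,184 kg, ¥530,295.20):
Base rate for R-315 is ¥3.11/kg.
Duty = 3,184 × ¥3.11 = ¥9,902.24.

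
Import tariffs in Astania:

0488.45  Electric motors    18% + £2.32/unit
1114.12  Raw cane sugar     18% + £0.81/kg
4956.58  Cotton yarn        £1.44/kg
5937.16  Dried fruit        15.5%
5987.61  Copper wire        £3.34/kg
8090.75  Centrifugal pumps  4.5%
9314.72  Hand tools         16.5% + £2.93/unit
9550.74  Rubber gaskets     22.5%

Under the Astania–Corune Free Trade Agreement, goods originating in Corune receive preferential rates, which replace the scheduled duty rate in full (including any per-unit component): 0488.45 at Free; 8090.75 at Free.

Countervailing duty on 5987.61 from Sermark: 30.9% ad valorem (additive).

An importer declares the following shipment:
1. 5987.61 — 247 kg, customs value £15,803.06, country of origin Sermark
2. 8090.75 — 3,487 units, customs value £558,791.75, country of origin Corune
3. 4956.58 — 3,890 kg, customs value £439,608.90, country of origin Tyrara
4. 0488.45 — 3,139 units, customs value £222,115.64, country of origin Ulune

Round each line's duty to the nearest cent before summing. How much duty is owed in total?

Line 1 (5987.61, Sermark, 247 kg, £15,803.06):
Base rate for 5987.61 is £3.34/kg.
Additional duty on 5987.61 from Sermark: +30.9% ad valorem. Applied ad valorem rate = 30.9%.
Duty = £15,803.06 × 30.9% + 247 × £3.34 = £5,708.13.
Line 2 (8090.75, Corune, 3,487 units, £558,791.75):
Base rate for 8090.75 is 4.5%.
Origin Corune qualifies under the Astania–Corune agreement and 8090.75 is covered: preferential rate Free applies instead.
Duty = £558,791.75 × 0% = £0.00.
Line 3 (4956.58, Tyrara, 3,890 kg, £439,608.90):
Base rate for 4956.58 is £1.44/kg.
Duty = 3,890 × £1.44 = £5,601.60.
Line 4 (0488.45, Ulune, 3,139 units, £222,115.64):
Base rate for 0488.45 is 18% + £2.32/unit.
0488.45 has an FTA preferential rate, but origin Ulune is not Corune; base rate stands.
Duty = £222,115.64 × 18% + 3,139 × £2.32 = £47,263.30.
Total = £5,708.13 + £0.00 + £5,601.60 + £47,263.30 = £58,573.03.

£58,573.03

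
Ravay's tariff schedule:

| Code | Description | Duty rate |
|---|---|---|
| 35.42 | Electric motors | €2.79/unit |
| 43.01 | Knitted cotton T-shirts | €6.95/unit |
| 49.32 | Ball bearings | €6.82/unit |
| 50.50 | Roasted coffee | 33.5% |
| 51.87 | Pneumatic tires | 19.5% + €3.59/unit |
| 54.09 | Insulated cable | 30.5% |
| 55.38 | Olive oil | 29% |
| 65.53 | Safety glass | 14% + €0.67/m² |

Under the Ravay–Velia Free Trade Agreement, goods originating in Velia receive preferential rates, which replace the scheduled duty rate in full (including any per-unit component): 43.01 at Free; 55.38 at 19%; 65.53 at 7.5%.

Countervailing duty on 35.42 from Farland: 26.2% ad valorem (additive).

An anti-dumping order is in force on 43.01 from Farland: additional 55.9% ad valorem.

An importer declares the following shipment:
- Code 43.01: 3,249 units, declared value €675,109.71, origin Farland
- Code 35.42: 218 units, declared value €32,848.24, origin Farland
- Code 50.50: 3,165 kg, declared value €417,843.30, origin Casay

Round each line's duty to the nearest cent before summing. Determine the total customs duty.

€549,158.85

Line 1 (43.01, Farland, 3,249 units, €675,109.71):
Base rate for 43.01 is €6.95/unit.
43.01 has an FTA preferential rate, but origin Farland is not Velia; base rate stands.
Additional duty on 43.01 from Farland: +55.9% ad valorem. Applied ad valorem rate = 55.9%.
Duty = €675,109.71 × 55.9% + 3,249 × €6.95 = €399,966.88.
Line 2 (35.42, Farland, 218 units, €32,848.24):
Base rate for 35.42 is €2.79/unit.
Additional duty on 35.42 from Farland: +26.2% ad valorem. Applied ad valorem rate = 26.2%.
Duty = €32,848.24 × 26.2% + 218 × €2.79 = €9,214.46.
Line 3 (50.50, Casay, 3,165 kg, €417,843.30):
Base rate for 50.50 is 33.5%.
Duty = €417,843.30 × 33.5% = €139,977.51.
Total = €399,966.88 + €9,214.46 + €139,977.51 = €549,158.85.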